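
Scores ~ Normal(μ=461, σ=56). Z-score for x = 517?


z = (x - μ)/σ = (517 - 461)/56 = 1.0

z = 1.0


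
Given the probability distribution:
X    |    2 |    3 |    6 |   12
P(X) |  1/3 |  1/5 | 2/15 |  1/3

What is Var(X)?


E[X] = 91/15
E[X²] = 839/15
Var(X) = E[X²] - (E[X])² = 839/15 - 8281/225 = 4304/225

Var(X) = 4304/225 ≈ 19.1289


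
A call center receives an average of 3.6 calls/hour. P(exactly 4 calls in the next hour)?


Poisson(λ=3.6): P(X=4) = e^(-λ)×λ^k/k!
= e^(-3.6) × 3.6^4 / 4!
≈ 0.02732372245 × 167.9616 / 24 ≈ 0.191222

P(X=4) ≈ 0.191222 ≈ 19.12%


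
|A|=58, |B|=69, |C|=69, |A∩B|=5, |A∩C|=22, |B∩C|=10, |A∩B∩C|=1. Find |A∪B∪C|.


|A∪B∪C| = 58+69+69-5-22-10+1 = 160

|A∪B∪C| = 160


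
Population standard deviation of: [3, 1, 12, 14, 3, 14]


Mean = 47/6
  (3-47/6)²=841/36
  (1-47/6)²=1681/36
  (12-47/6)²=625/36
  (14-47/6)²=1369/36
  (3-47/6)²=841/36
  (14-47/6)²=1369/36
Σ(x-μ)² = 1121/6
σ² = (1121/6)/6 = 1121/36

σ = √(1121/36) ≈ 5.5802


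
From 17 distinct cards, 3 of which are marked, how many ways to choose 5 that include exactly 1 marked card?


Choose 1 of the 3 marked cards and 4 of the other 14 cards:
C(3,1)×C(14,4) = 3×1001 = 3003

3003


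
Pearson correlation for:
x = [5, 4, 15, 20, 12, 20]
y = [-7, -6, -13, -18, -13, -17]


n=6, Σx=76, Σy=-74, Σxy=-1110, Σx²=1210, Σy²=1036
r = (6×(-1110) - 76×(-74))/√((6×1210 - 76²)(6×1036 - (-74)²))
= -1036/√(1484×740) = -1036/√1098160 ≈ -1036/1047.9313 ≈ -0.9886

r ≈ -0.9886


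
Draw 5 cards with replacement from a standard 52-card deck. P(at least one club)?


P(not a club) = 39/52 = 3/4
P(none in 5 draws) = (3/4)^5 = 243/1024
P(≥1 club) = 1 - 243/1024 = 781/1024

P = 781/1024 ≈ 76.27%


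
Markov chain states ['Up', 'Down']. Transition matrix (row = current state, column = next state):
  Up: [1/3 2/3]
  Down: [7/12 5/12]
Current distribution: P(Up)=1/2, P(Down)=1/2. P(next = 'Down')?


P(next=Down) = Σᵢ P(now=i)×P(i→Down)
= 1/2×2/3 + 1/2×5/12
= 1/3 + 5/24 = 13/24

P = 13/24 ≈ 0.5417


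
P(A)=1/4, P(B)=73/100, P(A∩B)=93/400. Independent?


P(A)×P(B) = 73/400
P(A∩B) = 93/400
Not equal → NOT independent

No, not independent


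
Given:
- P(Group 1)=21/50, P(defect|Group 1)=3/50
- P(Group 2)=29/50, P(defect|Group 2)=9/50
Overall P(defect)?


P(B) = Σ P(B|Aᵢ)×P(Aᵢ)
  3/50×21/50 = 63/2500
  9/50×29/50 = 261/2500
Sum = 81/625

P(defect) = 81/625 ≈ 12.96%


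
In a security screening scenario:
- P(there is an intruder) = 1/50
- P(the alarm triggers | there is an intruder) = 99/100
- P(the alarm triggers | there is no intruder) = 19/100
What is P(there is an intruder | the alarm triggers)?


Using Bayes' theorem:
P(A|B) = P(B|A)·P(A) / P(B)

P(the alarm triggers) = 99/100 × 1/50 + 19/100 × 49/50
= 99/5000 + 931/5000 = 103/500

P(there is an intruder|the alarm triggers) = (99/5000) / (103/500) = 99/1030

P(there is an intruder|the alarm triggers) = 99/1030 ≈ 9.61%


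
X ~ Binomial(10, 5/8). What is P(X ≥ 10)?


P(X ≥ 10) = Σ P(X=i) for i=10..10
P(X=10) = 9765625/1073741824
Sum = 9765625/1073741824

P(X ≥ 10) = 9765625/1073741824 ≈ 0.91%


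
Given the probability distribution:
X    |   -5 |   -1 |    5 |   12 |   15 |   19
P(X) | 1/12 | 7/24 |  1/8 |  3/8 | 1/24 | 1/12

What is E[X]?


E[X] = Σ x·P(X=x)
= (-5)×(1/12) + (-1)×(7/24) + (5)×(1/8) + (12)×(3/8) + (15)×(1/24) + (19)×(1/12)
= 53/8

E[X] = 53/8


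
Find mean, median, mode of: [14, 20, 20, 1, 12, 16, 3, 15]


Sorted: [1, 3, 12, 14, 15, 16, 20, 20]
Mean = 101/8
Median = 29/2
Freq: {14: 1, 20: 2, 1: 1, 12: 1, 16: 1, 3: 1, 15: 1}
Mode: [20]

Mean=101/8, Median=29/2, Mode=20


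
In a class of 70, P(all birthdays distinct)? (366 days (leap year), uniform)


P(all different) = Π(366-i)/366 for i=0..69
= (366/366)×(365/366)×...×(297/366)
= 0.000858

P ≈ 0.0009 ≈ 0.09%


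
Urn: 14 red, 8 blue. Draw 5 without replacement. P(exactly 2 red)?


Hypergeometric: C(14,2)×C(8,3)/C(22,5)
= 91×56/26334 = 364/1881

P(X=2) = 364/1881 ≈ 19.35%


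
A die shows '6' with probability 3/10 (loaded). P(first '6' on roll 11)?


Geometric: P(X=11) = (1-p)^(k-1)×p = (7/10)^10×3/10 = 847425747/100000000000

P(X=11) = 847425747/100000000000 ≈ 0.85%


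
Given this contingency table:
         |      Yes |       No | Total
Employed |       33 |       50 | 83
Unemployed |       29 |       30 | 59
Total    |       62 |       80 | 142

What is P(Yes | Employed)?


P(Yes | Employed) = 33/(33+50) = 33/83

P(Yes|Employed) = 33/83 ≈ 39.76%


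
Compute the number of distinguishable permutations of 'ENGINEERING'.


Letters: 11, freq: {'E': 3, 'N': 3, 'G': 2, 'I': 2, 'R': 1}
11!/(3!×3!×2!×2!×1!) = 39916800/144 = 277200

277200


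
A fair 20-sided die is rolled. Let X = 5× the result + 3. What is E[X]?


E[die] = (1+20)/2 = 21/2
E[X] = 5×21/2 + 3 = 111/2

E[X] = 111/2


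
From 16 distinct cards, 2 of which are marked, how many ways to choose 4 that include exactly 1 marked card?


Choose 1 of the 2 marked cards and 3 of the other 14 cards:
C(2,1)×C(14,3) = 2×364 = 728

728


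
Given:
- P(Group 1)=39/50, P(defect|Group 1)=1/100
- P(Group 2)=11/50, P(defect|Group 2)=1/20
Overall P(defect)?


P(B) = Σ P(B|Aᵢ)×P(Aᵢ)
  1/100×39/50 = 39/5000
  1/20×11/50 = 11/1000
Sum = 47/2500

P(defect) = 47/2500 ≈ 1.88%


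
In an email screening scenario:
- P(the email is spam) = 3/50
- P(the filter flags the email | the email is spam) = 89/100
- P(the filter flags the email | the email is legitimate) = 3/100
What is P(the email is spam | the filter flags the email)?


Using Bayes' theorem:
P(A|B) = P(B|A)·P(A) / P(B)

P(the filter flags the email) = 89/100 × 3/50 + 3/100 × 47/50
= 267/5000 + 141/5000 = 51/625

P(the email is spam|the filter flags the email) = (267/5000) / (51/625) = 89/136

P(the email is spam|the filter flags the email) = 89/136 ≈ 65.44%


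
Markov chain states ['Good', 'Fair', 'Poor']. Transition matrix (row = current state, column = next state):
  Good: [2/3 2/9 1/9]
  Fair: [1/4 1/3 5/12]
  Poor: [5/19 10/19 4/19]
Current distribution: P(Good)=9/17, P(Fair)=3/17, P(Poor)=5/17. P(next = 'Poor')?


P(next=Poor) = Σᵢ P(now=i)×P(i→Poor)
= 9/17×1/9 + 3/17×5/12 + 5/17×4/19
= 1/17 + 5/68 + 20/323 = 251/1292

P = 251/1292 ≈ 0.1943


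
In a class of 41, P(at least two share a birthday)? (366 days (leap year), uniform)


P(all different) = Π(366-i)/366 for i=0..40
= 0.097493
P(match) = 1 - 0.097493 = 0.902507

P ≈ 0.9025 ≈ 90.25%


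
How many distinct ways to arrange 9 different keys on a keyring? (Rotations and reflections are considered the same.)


Free circular arrangements: rotations and reflections both identified.
(n-1)!/2 = 8!/2 = 40320/2 = 20160

20160


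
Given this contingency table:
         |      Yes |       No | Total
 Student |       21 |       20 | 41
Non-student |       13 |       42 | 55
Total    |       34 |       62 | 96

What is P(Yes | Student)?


P(Yes | Student) = 21/(21+20) = 21/41

P(Yes|Student) = 21/41 ≈ 51.22%


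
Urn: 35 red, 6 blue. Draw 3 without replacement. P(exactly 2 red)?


Hypergeometric: C(35,2)×C(6,1)/C(41,3)
= 595×6/10660 = 357/1066

P(X=2) = 357/1066 ≈ 33.49%


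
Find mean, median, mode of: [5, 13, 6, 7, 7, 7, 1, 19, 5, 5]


Sorted: [1, 5, 5, 5, 6, 7, 7, 7, 13, 19]
Mean = 75/10 = 15/2
Median = 13/2
Freq: {5: 3, 13: 1, 6: 1, 7: 3, 1: 1, 19: 1}
Mode: [5, 7]

Mean=15/2, Median=13/2, Mode=[5, 7]


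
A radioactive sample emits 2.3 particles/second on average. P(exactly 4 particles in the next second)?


Poisson(λ=2.3): P(X=4) = e^(-λ)×λ^k/k!
= e^(-2.3) × 2.3^4 / 4!
≈ 0.1002588437 × 27.9841 / 24 ≈ 0.116902

P(X=4) ≈ 0.116902 ≈ 11.69%


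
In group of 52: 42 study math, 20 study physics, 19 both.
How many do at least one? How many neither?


|A∪B| = 42+20-19 = 43
Neither = 52-43 = 9

At least one: 43; Neither: 9


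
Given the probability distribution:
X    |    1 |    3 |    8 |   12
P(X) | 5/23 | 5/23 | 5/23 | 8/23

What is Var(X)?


E[X] = 156/23
E[X²] = 1522/23
Var(X) = E[X²] - (E[X])² = 1522/23 - 24336/529 = 10670/529

Var(X) = 10670/529 ≈ 20.1701


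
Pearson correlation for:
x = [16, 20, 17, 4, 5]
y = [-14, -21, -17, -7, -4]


n=5, Σx=62, Σy=-63, Σxy=-981, Σx²=986, Σy²=991
r = (5×(-981) - 62×(-63))/√((5×986 - 62²)(5×991 - (-63)²))
= -999/√(1086×986) = -999/√1070796 ≈ -999/1034.7927 ≈ -0.9654

r ≈ -0.9654


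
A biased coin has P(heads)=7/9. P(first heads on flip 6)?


Geometric: P(X=6) = (1-p)^(k-1)×p = (2/9)^5×7/9 = 224/531441

P(X=6) = 224/531441 ≈ 0.04%


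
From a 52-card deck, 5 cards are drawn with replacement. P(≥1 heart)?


P(not a heart) = 39/52 = 3/4
P(none in 5 draws) = (3/4)^5 = 243/1024
P(≥1 heart) = 1 - 243/1024 = 781/1024

P = 781/1024 ≈ 76.27%


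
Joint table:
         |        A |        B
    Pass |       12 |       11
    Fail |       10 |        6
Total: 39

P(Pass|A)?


P(Pass|A) = 12/(12+10) = 12/22 = 6/11

P = 6/11 ≈ 54.55%


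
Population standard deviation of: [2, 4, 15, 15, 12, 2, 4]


Mean = 54/7
  (2-54/7)²=1600/49
  (4-54/7)²=676/49
  (15-54/7)²=2601/49
  (15-54/7)²=2601/49
  (12-54/7)²=900/49
  (2-54/7)²=1600/49
  (4-54/7)²=676/49
Σ(x-μ)² = 1522/7
σ² = (1522/7)/7 = 1522/49

σ = √(1522/49) ≈ 5.5733


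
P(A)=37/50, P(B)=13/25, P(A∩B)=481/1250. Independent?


P(A)×P(B) = 481/1250
P(A∩B) = 481/1250
Equal ✓ → Independent

Yes, independent


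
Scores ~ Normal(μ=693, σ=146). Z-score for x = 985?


z = (x - μ)/σ = (985 - 693)/146 = 2.0

z = 2.0


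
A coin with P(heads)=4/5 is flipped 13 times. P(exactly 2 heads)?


Binomial: P(X=2) = C(13,2)×p^2×(1-p)^11
= 78 × 16/25 × 1/48828125 = 1248/1220703125

P(X=2) = 1248/1220703125 ≈ 0.00%


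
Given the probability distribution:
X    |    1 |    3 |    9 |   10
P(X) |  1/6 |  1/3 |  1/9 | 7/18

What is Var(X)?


E[X] = 109/18
E[X²] = 919/18
Var(X) = E[X²] - (E[X])² = 919/18 - 11881/324 = 4661/324

Var(X) = 4661/324 ≈ 14.3858


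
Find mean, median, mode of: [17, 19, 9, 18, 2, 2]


Sorted: [2, 2, 9, 17, 18, 19]
Mean = 67/6
Median = 13
Freq: {17: 1, 19: 1, 9: 1, 18: 1, 2: 2}
Mode: [2]

Mean=67/6, Median=13, Mode=2


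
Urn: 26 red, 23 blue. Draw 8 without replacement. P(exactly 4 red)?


Hypergeometric: C(26,4)×C(23,4)/C(49,8)
= 14950×8855/450978066 = 37375/127323

P(X=4) = 37375/127323 ≈ 29.35%


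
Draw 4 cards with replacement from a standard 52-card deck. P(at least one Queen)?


P(not a Queen) = 48/52 = 12/13
P(none in 4 draws) = (12/13)^4 = 20736/28561
P(≥1 Queen) = 1 - 20736/28561 = 7825/28561

P = 7825/28561 ≈ 27.40%


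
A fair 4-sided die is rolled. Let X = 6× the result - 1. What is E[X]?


E[die] = (1+4)/2 = 5/2
E[X] = 6×5/2 - 1 = 14

E[X] = 14


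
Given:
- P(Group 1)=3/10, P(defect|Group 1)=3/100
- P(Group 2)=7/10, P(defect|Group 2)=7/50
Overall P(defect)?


P(B) = Σ P(B|Aᵢ)×P(Aᵢ)
  3/100×3/10 = 9/1000
  7/50×7/10 = 49/500
Sum = 107/1000

P(defect) = 107/1000 ≈ 10.70%


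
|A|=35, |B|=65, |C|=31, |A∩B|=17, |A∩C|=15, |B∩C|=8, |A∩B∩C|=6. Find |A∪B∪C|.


|A∪B∪C| = 35+65+31-17-15-8+6 = 97

|A∪B∪C| = 97


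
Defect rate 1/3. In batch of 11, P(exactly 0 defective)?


Binomial: P(X=0) = C(11,0)×p^0×(1-p)^11
= 1 × 1 × 2048/177147 = 2048/177147

P(X=0) = 2048/177147 ≈ 1.16%


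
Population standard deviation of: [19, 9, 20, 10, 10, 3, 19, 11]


Mean = 101/8
  (19-101/8)²=2601/64
  (9-101/8)²=841/64
  (20-101/8)²=3481/64
  (10-101/8)²=441/64
  (10-101/8)²=441/64
  (3-101/8)²=5929/64
  (19-101/8)²=2601/64
  (11-101/8)²=169/64
Σ(x-μ)² = 2063/8
σ² = (2063/8)/8 = 2063/64

σ = √(2063/64) ≈ 5.6775


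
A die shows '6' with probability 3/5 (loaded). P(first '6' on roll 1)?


Geometric: P(X=1) = (1-p)^(k-1)×p = (2/5)^0×3/5 = 3/5

P(X=1) = 3/5 ≈ 60.00%


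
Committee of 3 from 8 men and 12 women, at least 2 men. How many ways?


Count by #men:
  2M,1W: C(8,2)×C(12,1)=336
  3M,0W: C(8,3)×C(12,0)=56
Total = 392

392


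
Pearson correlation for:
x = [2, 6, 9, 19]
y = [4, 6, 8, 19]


n=4, Σx=36, Σy=37, Σxy=477, Σx²=482, Σy²=477
r = (4×477 - 36×37)/√((4×482 - 36²)(4×477 - 37²))
= 576/√(632×539) = 576/√340648 ≈ 576/583.6506 ≈ 0.9869

r ≈ 0.9869


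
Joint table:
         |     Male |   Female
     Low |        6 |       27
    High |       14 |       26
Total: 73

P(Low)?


P(Low) = (6+27)/73 = 33/73

P(Low) = 33/73 ≈ 45.21%


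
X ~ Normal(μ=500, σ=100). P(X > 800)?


z = (800-500)/100 = 3.0
P(X > 800) = 1 - P(Z ≤ 3.0) = 1 - 0.9987 = 0.0013

P(X > 800) ≈ 0.0013


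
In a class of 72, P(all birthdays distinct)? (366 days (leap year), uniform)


P(all different) = Π(366-i)/366 for i=0..71
= (366/366)×(365/366)×...×(295/366)
= 0.000559

P ≈ 0.0006 ≈ 0.06%


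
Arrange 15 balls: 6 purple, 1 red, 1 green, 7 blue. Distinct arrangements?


15!/(6!×1!×1!×7!) = 360360

360360


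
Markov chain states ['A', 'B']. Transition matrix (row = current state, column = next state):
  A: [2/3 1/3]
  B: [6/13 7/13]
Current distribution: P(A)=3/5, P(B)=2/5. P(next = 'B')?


P(next=B) = Σᵢ P(now=i)×P(i→B)
= 3/5×1/3 + 2/5×7/13
= 1/5 + 14/65 = 27/65

P = 27/65 ≈ 0.4154


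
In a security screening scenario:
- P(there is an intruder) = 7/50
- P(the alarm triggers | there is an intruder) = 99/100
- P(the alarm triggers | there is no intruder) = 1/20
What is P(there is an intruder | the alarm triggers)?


Using Bayes' theorem:
P(A|B) = P(B|A)·P(A) / P(B)

P(the alarm triggers) = 99/100 × 7/50 + 1/20 × 43/50
= 693/5000 + 43/1000 = 227/1250

P(there is an intruder|the alarm triggers) = (693/5000) / (227/1250) = 693/908

P(there is an intruder|the alarm triggers) = 693/908 ≈ 76.32%


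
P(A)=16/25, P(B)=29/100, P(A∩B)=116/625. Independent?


P(A)×P(B) = 116/625
P(A∩B) = 116/625
Equal ✓ → Independent

Yes, independent


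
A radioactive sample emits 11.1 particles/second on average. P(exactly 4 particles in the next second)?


Poisson(λ=11.1): P(X=4) = e^(-λ)×λ^k/k!
= e^(-11.1) × 11.1^4 / 4!
≈ 1.511232382e-05 × 15180.7041 / 24 ≈ 0.009559

P(X=4) ≈ 0.009559 ≈ 0.96%


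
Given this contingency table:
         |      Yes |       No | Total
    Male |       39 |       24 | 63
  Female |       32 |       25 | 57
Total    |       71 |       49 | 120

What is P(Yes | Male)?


P(Yes | Male) = 39/(39+24) = 39/63 = 13/21

P(Yes|Male) = 13/21 ≈ 61.90%


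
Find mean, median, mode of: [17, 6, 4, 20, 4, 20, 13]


Sorted: [4, 4, 6, 13, 17, 20, 20]
Mean = 84/7 = 12
Median = 13
Freq: {17: 1, 6: 1, 4: 2, 20: 2, 13: 1}
Mode: [4, 20]

Mean=12, Median=13, Mode=[4, 20]


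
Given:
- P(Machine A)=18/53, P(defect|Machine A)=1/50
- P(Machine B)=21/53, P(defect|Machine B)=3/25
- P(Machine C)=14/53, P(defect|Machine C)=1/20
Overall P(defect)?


P(B) = Σ P(B|Aᵢ)×P(Aᵢ)
  1/50×18/53 = 9/1325
  3/25×21/53 = 63/1325
  1/20×14/53 = 7/530
Sum = 179/2650

P(defect) = 179/2650 ≈ 6.75%


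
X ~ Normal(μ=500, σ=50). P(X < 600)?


z = (600-500)/50 = 2.0
P(Z < 2.0) = 0.9772

P(X < 600) ≈ 0.9772


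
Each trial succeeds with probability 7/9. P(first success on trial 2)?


Geometric: P(X=2) = (1-p)^(k-1)×p = (2/9)^1×7/9 = 14/81

P(X=2) = 14/81 ≈ 17.28%


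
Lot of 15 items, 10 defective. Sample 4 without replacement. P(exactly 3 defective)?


Hypergeometric: C(10,3)×C(5,1)/C(15,4)
= 120×5/1365 = 40/91

P(X=3) = 40/91 ≈ 43.96%


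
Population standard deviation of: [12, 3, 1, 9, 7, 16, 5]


Mean = 53/7
  (12-53/7)²=961/49
  (3-53/7)²=1024/49
  (1-53/7)²=2116/49
  (9-53/7)²=100/49
  (7-53/7)²=16/49
  (16-53/7)²=3481/49
  (5-53/7)²=324/49
Σ(x-μ)² = 1146/7
σ² = (1146/7)/7 = 1146/49

σ = √(1146/49) ≈ 4.8361


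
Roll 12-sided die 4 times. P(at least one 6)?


P(no 6)^4 = (11/12)^4 = 14641/20736
P(≥1) = 1 - 14641/20736 = 6095/20736

P = 6095/20736 ≈ 29.39%


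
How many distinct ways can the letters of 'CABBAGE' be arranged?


Letters: 7, freq: {'C': 1, 'A': 2, 'B': 2, 'G': 1, 'E': 1}
7!/(1!×2!×2!×1!×1!) = 5040/4 = 1260

1260


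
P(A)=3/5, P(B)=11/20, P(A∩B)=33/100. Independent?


P(A)×P(B) = 33/100
P(A∩B) = 33/100
Equal ✓ → Independent

Yes, independent


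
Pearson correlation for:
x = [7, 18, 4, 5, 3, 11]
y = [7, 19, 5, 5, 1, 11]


n=6, Σx=48, Σy=48, Σxy=560, Σx²=544, Σy²=582
r = (6×560 - 48×48)/√((6×544 - 48²)(6×582 - 48²))
= 1056/√(960×1188) = 1056/√1140480 ≈ 1056/1067.9326 ≈ 0.9888

r ≈ 0.9888


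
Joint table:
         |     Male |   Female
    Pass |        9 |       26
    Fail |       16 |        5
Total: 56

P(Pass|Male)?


P(Pass|Male) = 9/(9+16) = 9/25

P = 9/25 ≈ 36.00%


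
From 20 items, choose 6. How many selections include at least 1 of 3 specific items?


Complement: C(20,6) - C(17,6) = 38760 - 12376 = 26384

26384


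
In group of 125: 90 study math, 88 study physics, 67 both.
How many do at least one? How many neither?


|A∪B| = 90+88-67 = 111
Neither = 125-111 = 14

At least one: 111; Neither: 14


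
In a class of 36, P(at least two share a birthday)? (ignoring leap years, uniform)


P(all different) = Π(365-i)/365 for i=0..35
= 0.167818
P(match) = 1 - 0.167818 = 0.832182

P ≈ 0.8322 ≈ 83.22%


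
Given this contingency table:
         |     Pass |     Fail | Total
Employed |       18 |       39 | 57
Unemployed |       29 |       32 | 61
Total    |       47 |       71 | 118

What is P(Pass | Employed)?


P(Pass | Employed) = 18/(18+39) = 18/57 = 6/19

P(Pass|Employed) = 6/19 ≈ 31.58%


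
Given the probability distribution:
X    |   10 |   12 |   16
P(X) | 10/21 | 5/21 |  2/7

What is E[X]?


E[X] = Σ x·P(X=x)
= (10)×(10/21) + (12)×(5/21) + (16)×(2/7)
= 256/21

E[X] = 256/21


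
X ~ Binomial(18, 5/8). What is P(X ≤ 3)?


P(X ≤ 3) = Σ P(X=i) for i=0..3
P(X=0) = 387420489/18014398509481984
P(X=1) = 5811307335/9007199254740992
P(X=2) = 164653707825/18014398509481984
P(X=3) = 91474282125/1125899906842624
Sum = 205031532123/2251799813685248

P(X ≤ 3) = 205031532123/2251799813685248 ≈ 0.01%


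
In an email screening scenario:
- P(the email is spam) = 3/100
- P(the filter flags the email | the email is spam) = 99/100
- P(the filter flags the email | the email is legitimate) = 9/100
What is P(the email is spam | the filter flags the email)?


Using Bayes' theorem:
P(A|B) = P(B|A)·P(A) / P(B)

P(the filter flags the email) = 99/100 × 3/100 + 9/100 × 97/100
= 297/10000 + 873/10000 = 117/1000

P(the email is spam|the filter flags the email) = (297/10000) / (117/1000) = 33/130

P(the email is spam|the filter flags the email) = 33/130 ≈ 25.38%


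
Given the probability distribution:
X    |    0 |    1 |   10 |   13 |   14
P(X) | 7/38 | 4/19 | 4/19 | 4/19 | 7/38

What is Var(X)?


E[X] = 145/19
E[X²] = 1766/19
Var(X) = E[X²] - (E[X])² = 1766/19 - 21025/361 = 12529/361

Var(X) = 12529/361 ≈ 34.7064


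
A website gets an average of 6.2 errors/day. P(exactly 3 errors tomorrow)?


Poisson(λ=6.2): P(X=3) = e^(-λ)×λ^k/k!
= e^(-6.2) × 6.2^3 / 3!
≈ 0.002029430636 × 238.328 / 6 ≈ 0.080612

P(X=3) ≈ 0.080612 ≈ 8.06%


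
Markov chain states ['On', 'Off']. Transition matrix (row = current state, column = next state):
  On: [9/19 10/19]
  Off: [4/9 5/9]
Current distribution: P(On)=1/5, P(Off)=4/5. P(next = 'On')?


P(next=On) = Σᵢ P(now=i)×P(i→On)
= 1/5×9/19 + 4/5×4/9
= 9/95 + 16/45 = 77/171

P = 77/171 ≈ 0.4503


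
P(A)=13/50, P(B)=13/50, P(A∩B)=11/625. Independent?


P(A)×P(B) = 169/2500
P(A∩B) = 11/625
Not equal → NOT independent

No, not independent


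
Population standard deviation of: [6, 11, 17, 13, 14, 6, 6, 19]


Mean = 92/8 = 23/2
  (6-23/2)²=121/4
  (11-23/2)²=1/4
  (17-23/2)²=121/4
  (13-23/2)²=9/4
  (14-23/2)²=25/4
  (6-23/2)²=121/4
  (6-23/2)²=121/4
  (19-23/2)²=225/4
Σ(x-μ)² = 186
σ² = 186/8 = 93/4

σ = √(93/4) ≈ 4.8218


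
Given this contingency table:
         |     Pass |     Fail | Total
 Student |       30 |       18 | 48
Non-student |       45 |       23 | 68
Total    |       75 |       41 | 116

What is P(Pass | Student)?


P(Pass | Student) = 30/(30+18) = 30/48 = 5/8

P(Pass|Student) = 5/8 ≈ 62.50%


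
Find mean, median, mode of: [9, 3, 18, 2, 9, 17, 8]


Sorted: [2, 3, 8, 9, 9, 17, 18]
Mean = 66/7
Median = 9
Freq: {9: 2, 3: 1, 18: 1, 2: 1, 17: 1, 8: 1}
Mode: [9]

Mean=66/7, Median=9, Mode=9


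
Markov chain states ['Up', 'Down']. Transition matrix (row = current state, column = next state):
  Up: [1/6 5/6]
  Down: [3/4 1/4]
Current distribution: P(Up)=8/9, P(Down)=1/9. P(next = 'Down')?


P(next=Down) = Σᵢ P(now=i)×P(i→Down)
= 8/9×5/6 + 1/9×1/4
= 20/27 + 1/36 = 83/108

P = 83/108 ≈ 0.7685


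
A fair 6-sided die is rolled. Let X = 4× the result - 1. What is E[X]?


E[die] = (1+6)/2 = 7/2
E[X] = 4×7/2 - 1 = 13

E[X] = 13


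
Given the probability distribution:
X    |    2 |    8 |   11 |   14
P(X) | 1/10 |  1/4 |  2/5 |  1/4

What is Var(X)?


E[X] = 101/10
E[X²] = 569/5
Var(X) = E[X²] - (E[X])² = 569/5 - 10201/100 = 1179/100

Var(X) = 1179/100 ≈ 11.7900


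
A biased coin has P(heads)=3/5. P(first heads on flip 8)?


Geometric: P(X=8) = (1-p)^(k-1)×p = (2/5)^7×3/5 = 384/390625

P(X=8) = 384/390625 ≈ 0.10%


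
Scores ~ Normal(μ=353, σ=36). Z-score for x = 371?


z = (x - μ)/σ = (371 - 353)/36 = 0.5

z = 0.5


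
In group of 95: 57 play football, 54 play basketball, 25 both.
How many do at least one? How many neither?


|A∪B| = 57+54-25 = 86
Neither = 95-86 = 9

At least one: 86; Neither: 9


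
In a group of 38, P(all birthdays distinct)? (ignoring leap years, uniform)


P(all different) = Π(365-i)/365 for i=0..37
= (365/365)×(364/365)×...×(328/365)
= 0.135932

P ≈ 0.1359 ≈ 13.59%


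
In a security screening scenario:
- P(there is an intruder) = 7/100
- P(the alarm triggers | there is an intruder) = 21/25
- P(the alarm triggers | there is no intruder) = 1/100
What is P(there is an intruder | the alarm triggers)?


Using Bayes' theorem:
P(A|B) = P(B|A)·P(A) / P(B)

P(the alarm triggers) = 21/25 × 7/100 + 1/100 × 93/100
= 147/2500 + 93/10000 = 681/10000

P(there is an intruder|the alarm triggers) = (147/2500) / (681/10000) = 196/227

P(there is an intruder|the alarm triggers) = 196/227 ≈ 86.34%


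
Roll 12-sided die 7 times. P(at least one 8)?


P(no 8)^7 = (11/12)^7 = 19487171/35831808
P(≥1) = 1 - 19487171/35831808 = 16344637/35831808

P = 16344637/35831808 ≈ 45.61%


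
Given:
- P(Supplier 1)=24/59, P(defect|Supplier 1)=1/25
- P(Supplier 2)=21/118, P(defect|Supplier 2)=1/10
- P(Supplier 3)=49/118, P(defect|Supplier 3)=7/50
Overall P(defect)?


P(B) = Σ P(B|Aᵢ)×P(Aᵢ)
  1/25×24/59 = 24/1475
  1/10×21/118 = 21/1180
  7/50×49/118 = 343/5900
Sum = 136/1475

P(defect) = 136/1475 ≈ 9.22%


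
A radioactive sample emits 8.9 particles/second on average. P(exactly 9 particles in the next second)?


Poisson(λ=8.9): P(X=9) = e^(-λ)×λ^k/k!
= e^(-8.9) × 8.9^9 / 9!
≈ 0.0001363889265 × 350356403.707 / 362880 ≈ 0.131682

P(X=9) ≈ 0.131682 ≈ 13.17%


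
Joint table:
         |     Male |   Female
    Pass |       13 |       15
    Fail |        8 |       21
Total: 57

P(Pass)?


P(Pass) = (13+15)/57 = 28/57

P(Pass) = 28/57 ≈ 49.12%


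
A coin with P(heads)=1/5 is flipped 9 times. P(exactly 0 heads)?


Binomial: P(X=0) = C(9,0)×p^0×(1-p)^9
= 1 × 1 × 262144/1953125 = 262144/1953125

P(X=0) = 262144/1953125 ≈ 13.42%


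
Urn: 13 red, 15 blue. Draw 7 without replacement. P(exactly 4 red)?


Hypergeometric: C(13,4)×C(15,3)/C(28,7)
= 715×455/1184040 = 455/1656

P(X=4) = 455/1656 ≈ 27.48%


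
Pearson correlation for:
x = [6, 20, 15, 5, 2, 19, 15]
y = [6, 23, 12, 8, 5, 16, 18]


n=7, Σx=82, Σy=88, Σxy=1300, Σx²=1276, Σy²=1378
r = (7×1300 - 82×88)/√((7×1276 - 82²)(7×1378 - 88²))
= 1884/√(2208×1902) = 1884/√4199616 ≈ 1884/2049.2965 ≈ 0.9193

r ≈ 0.9193


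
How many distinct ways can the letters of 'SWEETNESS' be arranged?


Letters: 9, freq: {'S': 3, 'W': 1, 'E': 3, 'T': 1, 'N': 1}
9!/(3!×1!×3!×1!×1!) = 362880/36 = 10080

10080


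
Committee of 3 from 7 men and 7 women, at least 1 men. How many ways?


Count by #men:
  1M,2W: C(7,1)×C(7,2)=147
  2M,1W: C(7,2)×C(7,1)=147
  3M,0W: C(7,3)×C(7,0)=35
Total = 329

329


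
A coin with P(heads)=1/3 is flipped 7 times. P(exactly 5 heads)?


Binomial: P(X=5) = C(7,5)×p^5×(1-p)^2
= 21 × 1/243 × 4/9 = 28/729

P(X=5) = 28/729 ≈ 3.84%


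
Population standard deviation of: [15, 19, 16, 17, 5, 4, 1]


Mean = 77/7 = 11
  (15-11)²=16
  (19-11)²=64
  (16-11)²=25
  (17-11)²=36
  (5-11)²=36
  (4-11)²=49
  (1-11)²=100
Σ(x-μ)² = 326
σ² = 326/7

σ = √(326/7) ≈ 6.8243


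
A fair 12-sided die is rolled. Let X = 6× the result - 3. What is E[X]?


E[die] = (1+12)/2 = 13/2
E[X] = 6×13/2 - 3 = 36

E[X] = 36


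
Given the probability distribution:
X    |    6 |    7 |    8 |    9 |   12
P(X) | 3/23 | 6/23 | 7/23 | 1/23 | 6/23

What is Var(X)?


E[X] = 197/23
E[X²] = 1795/23
Var(X) = E[X²] - (E[X])² = 1795/23 - 38809/529 = 2476/529

Var(X) = 2476/529 ≈ 4.6805


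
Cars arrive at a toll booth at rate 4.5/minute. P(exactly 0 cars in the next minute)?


Poisson(λ=4.5): P(X=0) = e^(-λ)×λ^k/k!
= e^(-4.5) × 4.5^0 / 0!
≈ 0.01110899654 × 1 / 1 ≈ 0.011109

P(X=0) ≈ 0.011109 ≈ 1.11%


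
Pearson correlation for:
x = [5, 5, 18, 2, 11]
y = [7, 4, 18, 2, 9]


n=5, Σx=41, Σy=40, Σxy=482, Σx²=499, Σy²=474
r = (5×482 - 41×40)/√((5×499 - 41²)(5×474 - 40²))
= 770/√(814×770) = 770/√626780 ≈ 770/791.6944 ≈ 0.9726

r ≈ 0.9726


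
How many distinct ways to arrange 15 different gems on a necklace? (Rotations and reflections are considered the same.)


Free circular arrangements: rotations and reflections both identified.
(n-1)!/2 = 14!/2 = 87178291200/2 = 43589145600

43589145600


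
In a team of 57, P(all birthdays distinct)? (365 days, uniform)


P(all different) = Π(365-i)/365 for i=0..56
= (365/365)×(364/365)×...×(309/365)
= 0.009878

P ≈ 0.0099 ≈ 0.99%


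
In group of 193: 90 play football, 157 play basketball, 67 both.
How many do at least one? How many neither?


|A∪B| = 90+157-67 = 180
Neither = 193-180 = 13

At least one: 180; Neither: 13


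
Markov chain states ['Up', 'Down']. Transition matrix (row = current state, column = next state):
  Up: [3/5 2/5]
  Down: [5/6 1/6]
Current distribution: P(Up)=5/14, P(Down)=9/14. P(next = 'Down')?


P(next=Down) = Σᵢ P(now=i)×P(i→Down)
= 5/14×2/5 + 9/14×1/6
= 1/7 + 3/28 = 1/4

P = 1/4 ≈ 0.2500


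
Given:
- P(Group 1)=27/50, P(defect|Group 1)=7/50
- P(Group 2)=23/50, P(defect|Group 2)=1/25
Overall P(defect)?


P(B) = Σ P(B|Aᵢ)×P(Aᵢ)
  7/50×27/50 = 189/2500
  1/25×23/50 = 23/1250
Sum = 47/500

P(defect) = 47/500 ≈ 9.40%


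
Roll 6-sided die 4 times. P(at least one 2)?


P(no 2)^4 = (5/6)^4 = 625/1296
P(≥1) = 1 - 625/1296 = 671/1296

P = 671/1296 ≈ 51.77%


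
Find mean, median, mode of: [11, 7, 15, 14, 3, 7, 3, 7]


Sorted: [3, 3, 7, 7, 7, 11, 14, 15]
Mean = 67/8
Median = 7
Freq: {11: 1, 7: 3, 15: 1, 14: 1, 3: 2}
Mode: [7]

Mean=67/8, Median=7, Mode=7


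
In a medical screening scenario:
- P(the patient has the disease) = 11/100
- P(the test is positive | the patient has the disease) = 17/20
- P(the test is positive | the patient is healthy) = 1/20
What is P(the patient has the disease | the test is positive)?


Using Bayes' theorem:
P(A|B) = P(B|A)·P(A) / P(B)

P(the test is positive) = 17/20 × 11/100 + 1/20 × 89/100
= 187/2000 + 89/2000 = 69/500

P(the patient has the disease|the test is positive) = (187/2000) / (69/500) = 187/276

P(the patient has the disease|the test is positive) = 187/276 ≈ 67.75%


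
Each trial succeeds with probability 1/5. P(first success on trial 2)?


Geometric: P(X=2) = (1-p)^(k-1)×p = (4/5)^1×1/5 = 4/25

P(X=2) = 4/25 ≈ 16.00%


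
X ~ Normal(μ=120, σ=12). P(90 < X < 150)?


z₁=(90-120)/12=-2.5, z₂=(150-120)/12=2.5
P = Φ(2.5) - Φ(-2.5) = 0.993790 - 0.006210 = 0.987580 ≈ 0.9876

P(90 < X < 150) ≈ 0.9876


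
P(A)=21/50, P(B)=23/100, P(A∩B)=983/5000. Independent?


P(A)×P(B) = 483/5000
P(A∩B) = 983/5000
Not equal → NOT independent

No, not independent


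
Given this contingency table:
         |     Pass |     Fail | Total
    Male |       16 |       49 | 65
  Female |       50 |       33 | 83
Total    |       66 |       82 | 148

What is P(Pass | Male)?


P(Pass | Male) = 16/(16+49) = 16/65

P(Pass|Male) = 16/65 ≈ 24.62%


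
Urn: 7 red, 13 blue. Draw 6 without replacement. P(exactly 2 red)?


Hypergeometric: C(7,2)×C(13,4)/C(20,6)
= 21×715/38760 = 1001/2584

P(X=2) = 1001/2584 ≈ 38.74%


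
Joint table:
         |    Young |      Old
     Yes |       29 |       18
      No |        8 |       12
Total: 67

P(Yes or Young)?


P(Yes∨Young) = P(Yes) + P(Young) - P(Yes∧Young)
= (47 + 37 - 29)/67 = 55/67

P = 55/67 ≈ 82.09%


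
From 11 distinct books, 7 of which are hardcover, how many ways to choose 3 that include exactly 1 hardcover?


Choose 1 of the 7 hardcovers and 2 of the other 4 books:
C(7,1)×C(4,2) = 7×6 = 42

42


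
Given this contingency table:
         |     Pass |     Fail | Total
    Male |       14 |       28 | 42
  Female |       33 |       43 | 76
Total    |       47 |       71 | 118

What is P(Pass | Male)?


P(Pass | Male) = 14/(14+28) = 14/42 = 1/3

P(Pass|Male) = 1/3 ≈ 33.33%


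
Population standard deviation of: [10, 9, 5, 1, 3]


Mean = 28/5
  (10-28/5)²=484/25
  (9-28/5)²=289/25
  (5-28/5)²=9/25
  (1-28/5)²=529/25
  (3-28/5)²=169/25
Σ(x-μ)² = 296/5
σ² = (296/5)/5 = 296/25

σ = √(296/25) ≈ 3.4409


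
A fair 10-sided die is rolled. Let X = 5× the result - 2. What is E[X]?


E[die] = (1+10)/2 = 11/2
E[X] = 5×11/2 - 2 = 51/2

E[X] = 51/2


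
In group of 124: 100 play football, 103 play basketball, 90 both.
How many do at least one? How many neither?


|A∪B| = 100+103-90 = 113
Neither = 124-113 = 11

At least one: 113; Neither: 11


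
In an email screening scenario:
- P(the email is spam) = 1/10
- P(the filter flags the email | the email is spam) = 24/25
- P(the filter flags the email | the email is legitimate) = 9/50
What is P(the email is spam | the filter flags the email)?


Using Bayes' theorem:
P(A|B) = P(B|A)·P(A) / P(B)

P(the filter flags the email) = 24/25 × 1/10 + 9/50 × 9/10
= 12/125 + 81/500 = 129/500

P(the email is spam|the filter flags the email) = (12/125) / (129/500) = 16/43

P(the email is spam|the filter flags the email) = 16/43 ≈ 37.21%


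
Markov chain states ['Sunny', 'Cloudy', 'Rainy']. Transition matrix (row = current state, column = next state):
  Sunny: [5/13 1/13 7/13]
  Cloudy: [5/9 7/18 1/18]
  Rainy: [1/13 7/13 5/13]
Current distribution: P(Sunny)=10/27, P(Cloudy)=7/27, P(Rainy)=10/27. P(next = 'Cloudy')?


P(next=Cloudy) = Σᵢ P(now=i)×P(i→Cloudy)
= 10/27×1/13 + 7/27×7/18 + 10/27×7/13
= 10/351 + 49/486 + 70/351 = 2077/6318

P = 2077/6318 ≈ 0.3287


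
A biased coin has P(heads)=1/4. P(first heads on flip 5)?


Geometric: P(X=5) = (1-p)^(k-1)×p = (3/4)^4×1/4 = 81/1024

P(X=5) = 81/1024 ≈ 7.91%


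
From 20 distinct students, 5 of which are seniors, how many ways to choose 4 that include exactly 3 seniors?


Choose 3 of the 5 seniors and 1 of the other 15 students:
C(5,3)×C(15,1) = 10×15 = 150

150


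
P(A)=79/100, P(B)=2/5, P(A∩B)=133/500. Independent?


P(A)×P(B) = 79/250
P(A∩B) = 133/500
Not equal → NOT independent

No, not independent


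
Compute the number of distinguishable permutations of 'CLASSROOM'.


Letters: 9, freq: {'C': 1, 'L': 1, 'A': 1, 'S': 2, 'R': 1, 'O': 2, 'M': 1}
9!/(1!×1!×1!×2!×1!×2!×1!) = 362880/4 = 90720

90720


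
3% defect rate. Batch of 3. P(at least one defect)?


P(all good) = (97/100)^3 = 912673/1000000
P(≥1 defect) = 87327/1000000

P = 87327/1000000 ≈ 8.73%


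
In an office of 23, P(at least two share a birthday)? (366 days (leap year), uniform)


P(all different) = Π(366-i)/366 for i=0..22
= 0.493677
P(match) = 1 - 0.493677 = 0.506323

P ≈ 0.5063 ≈ 50.63%


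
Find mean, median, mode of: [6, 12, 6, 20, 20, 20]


Sorted: [6, 6, 12, 20, 20, 20]
Mean = 84/6 = 14
Median = 16
Freq: {6: 2, 12: 1, 20: 3}
Mode: [20]

Mean=14, Median=16, Mode=20


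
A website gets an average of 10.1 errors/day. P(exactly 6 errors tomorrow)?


Poisson(λ=10.1): P(X=6) = e^(-λ)×λ^k/k!
= e^(-10.1) × 10.1^6 / 6!
≈ 4.107955523e-05 × 1061520.1506 / 720 ≈ 0.060565

P(X=6) ≈ 0.060565 ≈ 6.06%


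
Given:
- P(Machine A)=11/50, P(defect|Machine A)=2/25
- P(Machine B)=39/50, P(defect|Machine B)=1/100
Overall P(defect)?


P(B) = Σ P(B|Aᵢ)×P(Aᵢ)
  2/25×11/50 = 11/625
  1/100×39/50 = 39/5000
Sum = 127/5000

P(defect) = 127/5000 ≈ 2.54%


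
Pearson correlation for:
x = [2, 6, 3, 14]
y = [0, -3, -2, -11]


n=4, Σx=25, Σy=-16, Σxy=-178, Σx²=245, Σy²=134
r = (4×(-178) - 25×(-16))/√((4×245 - 25²)(4×134 - (-16)²))
= -312/√(355×280) = -312/√99400 ≈ -312/315.2777 ≈ -0.9896

r ≈ -0.9896


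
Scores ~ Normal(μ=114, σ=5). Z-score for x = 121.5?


z = (x - μ)/σ = (121.5 - 114)/5 = 1.5

z = 1.5


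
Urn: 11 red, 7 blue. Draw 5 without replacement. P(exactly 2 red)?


Hypergeometric: C(11,2)×C(7,3)/C(18,5)
= 55×35/8568 = 275/1224

P(X=2) = 275/1224 ≈ 22.47%


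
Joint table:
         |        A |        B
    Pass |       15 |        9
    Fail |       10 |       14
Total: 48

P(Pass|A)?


P(Pass|A) = 15/(15+10) = 15/25 = 3/5

P = 3/5 ≈ 60.00%


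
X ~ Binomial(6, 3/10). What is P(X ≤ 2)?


P(X ≤ 2) = Σ P(X=i) for i=0..2
P(X=0) = 117649/1000000
P(X=1) = 151263/500000
P(X=2) = 64827/200000
Sum = 74431/100000

P(X ≤ 2) = 74431/100000 ≈ 74.43%


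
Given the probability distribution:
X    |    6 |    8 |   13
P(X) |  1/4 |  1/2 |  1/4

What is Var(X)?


E[X] = 35/4
E[X²] = 333/4
Var(X) = E[X²] - (E[X])² = 333/4 - 1225/16 = 107/16

Var(X) = 107/16 ≈ 6.6875


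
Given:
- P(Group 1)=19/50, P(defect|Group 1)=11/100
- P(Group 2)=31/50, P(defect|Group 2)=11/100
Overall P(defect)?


P(B) = Σ P(B|Aᵢ)×P(Aᵢ)
  11/100×19/50 = 209/5000
  11/100×31/50 = 341/5000
Sum = 11/100

P(defect) = 11/100 ≈ 11.00%


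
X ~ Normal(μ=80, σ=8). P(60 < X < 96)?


z₁=(60-80)/8=-2.5, z₂=(96-80)/8=2.0
P = Φ(2.0) - Φ(-2.5) = 0.977250 - 0.006210 = 0.971040 ≈ 0.9710

P(60 < X < 96) ≈ 0.9710


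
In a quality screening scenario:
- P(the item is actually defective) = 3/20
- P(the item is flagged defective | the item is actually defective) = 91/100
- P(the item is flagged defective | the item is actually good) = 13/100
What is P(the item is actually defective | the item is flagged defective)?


Using Bayes' theorem:
P(A|B) = P(B|A)·P(A) / P(B)

P(the item is flagged defective) = 91/100 × 3/20 + 13/100 × 17/20
= 273/2000 + 221/2000 = 247/1000

P(the item is actually defective|the item is flagged defective) = (273/2000) / (247/1000) = 21/38

P(the item is actually defective|the item is flagged defective) = 21/38 ≈ 55.26%


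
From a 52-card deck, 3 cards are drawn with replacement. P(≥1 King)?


P(not a King) = 48/52 = 12/13
P(none in 3 draws) = (12/13)^3 = 1728/2197
P(≥1 King) = 1 - 1728/2197 = 469/2197

P = 469/2197 ≈ 21.35%


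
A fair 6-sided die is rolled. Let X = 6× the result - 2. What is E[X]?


E[die] = (1+6)/2 = 7/2
E[X] = 6×7/2 - 2 = 19

E[X] = 19


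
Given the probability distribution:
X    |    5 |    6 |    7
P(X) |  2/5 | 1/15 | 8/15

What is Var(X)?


E[X] = 92/15
E[X²] = 578/15
Var(X) = E[X²] - (E[X])² = 578/15 - 8464/225 = 206/225

Var(X) = 206/225 ≈ 0.9156


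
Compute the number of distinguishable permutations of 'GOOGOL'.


Letters: 6, freq: {'G': 2, 'O': 3, 'L': 1}
6!/(2!×3!×1!) = 720/12 = 60

60


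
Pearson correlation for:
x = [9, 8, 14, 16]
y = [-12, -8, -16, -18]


n=4, Σx=47, Σy=-54, Σxy=-684, Σx²=597, Σy²=788
r = (4×(-684) - 47×(-54))/√((4×597 - 47²)(4×788 - (-54)²))
= -198/√(179×236) = -198/√42244 ≈ -198/205.5335 ≈ -0.9633

r ≈ -0.9633


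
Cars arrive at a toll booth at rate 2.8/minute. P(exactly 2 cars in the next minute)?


Poisson(λ=2.8): P(X=2) = e^(-λ)×λ^k/k!
= e^(-2.8) × 2.8^2 / 2!
≈ 0.06081006263 × 7.84 / 2 ≈ 0.238375

P(X=2) ≈ 0.238375 ≈ 23.84%


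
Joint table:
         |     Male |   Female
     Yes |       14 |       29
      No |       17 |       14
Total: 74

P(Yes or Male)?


P(Yes∨Male) = P(Yes) + P(Male) - P(Yes∧Male)
= (43 + 31 - 14)/74 = 60/74 = 30/37

P = 30/37 ≈ 81.08%


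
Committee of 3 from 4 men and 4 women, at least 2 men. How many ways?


Count by #men:
  2M,1W: C(4,2)×C(4,1)=24
  3M,0W: C(4,3)×C(4,0)=4
Total = 28

28


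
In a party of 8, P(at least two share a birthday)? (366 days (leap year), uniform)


P(all different) = Π(366-i)/366 for i=0..7
= 0.925861
P(match) = 1 - 0.925861 = 0.074139

P ≈ 0.0741 ≈ 7.41%


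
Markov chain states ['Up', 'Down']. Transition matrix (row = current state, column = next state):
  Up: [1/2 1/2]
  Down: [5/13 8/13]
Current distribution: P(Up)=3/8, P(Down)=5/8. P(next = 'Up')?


P(next=Up) = Σᵢ P(now=i)×P(i→Up)
= 3/8×1/2 + 5/8×5/13
= 3/16 + 25/104 = 89/208

P = 89/208 ≈ 0.4279


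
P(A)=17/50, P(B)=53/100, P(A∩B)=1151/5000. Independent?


P(A)×P(B) = 901/5000
P(A∩B) = 1151/5000
Not equal → NOT independent

No, not independent


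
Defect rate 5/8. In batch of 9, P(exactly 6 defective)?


Binomial: P(X=6) = C(9,6)×p^6×(1-p)^3
= 84 × 15625/262144 × 27/512 = 8859375/33554432

P(X=6) = 8859375/33554432 ≈ 26.40%


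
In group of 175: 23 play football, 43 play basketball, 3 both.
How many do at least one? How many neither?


|A∪B| = 23+43-3 = 63
Neither = 175-63 = 112

At least one: 63; Neither: 112


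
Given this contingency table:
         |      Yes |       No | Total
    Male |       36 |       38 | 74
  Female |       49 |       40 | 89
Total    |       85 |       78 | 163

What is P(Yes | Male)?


P(Yes | Male) = 36/(36+38) = 36/74 = 18/37

P(Yes|Male) = 18/37 ≈ 48.65%


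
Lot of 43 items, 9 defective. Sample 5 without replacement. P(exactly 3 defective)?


Hypergeometric: C(9,3)×C(34,2)/C(43,5)
= 84×561/962598 = 1122/22919

P(X=3) = 1122/22919 ≈ 4.90%


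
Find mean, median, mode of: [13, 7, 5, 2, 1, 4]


Sorted: [1, 2, 4, 5, 7, 13]
Mean = 32/6 = 16/3
Median = 9/2
Freq: {13: 1, 7: 1, 5: 1, 2: 1, 1: 1, 4: 1}
Mode: No mode

Mean=16/3, Median=9/2, Mode=No mode


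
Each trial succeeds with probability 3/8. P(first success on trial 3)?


Geometric: P(X=3) = (1-p)^(k-1)×p = (5/8)^2×3/8 = 75/512

P(X=3) = 75/512 ≈ 14.65%


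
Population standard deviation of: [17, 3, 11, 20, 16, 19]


Mean = 86/6 = 43/3
  (17-43/3)²=64/9
  (3-43/3)²=1156/9
  (11-43/3)²=100/9
  (20-43/3)²=289/9
  (16-43/3)²=25/9
  (19-43/3)²=196/9
Σ(x-μ)² = 610/3
σ² = (610/3)/6 = 305/9

σ = √(305/9) ≈ 5.8214


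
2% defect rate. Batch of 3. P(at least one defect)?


P(all good) = (49/50)^3 = 117649/125000
P(≥1 defect) = 7351/125000

P = 7351/125000 ≈ 5.88%
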